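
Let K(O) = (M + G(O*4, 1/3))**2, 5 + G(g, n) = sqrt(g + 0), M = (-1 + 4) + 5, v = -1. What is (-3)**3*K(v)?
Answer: -135 - 324*I ≈ -135.0 - 324.0*I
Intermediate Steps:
M = 8 (M = 3 + 5 = 8)
G(g, n) = -5 + sqrt(g) (G(g, n) = -5 + sqrt(g + 0) = -5 + sqrt(g))
K(O) = (3 + 2*sqrt(O))**2 (K(O) = (8 + (-5 + sqrt(O*4)))**2 = (8 + (-5 + sqrt(4*O)))**2 = (8 + (-5 + 2*sqrt(O)))**2 = (3 + 2*sqrt(O))**2)
(-3)**3*K(v) = (-3)**3*(3 + 2*sqrt(-1))**2 = -27*(3 + 2*I)**2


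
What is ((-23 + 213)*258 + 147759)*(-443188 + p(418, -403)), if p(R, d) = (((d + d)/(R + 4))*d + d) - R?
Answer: -18403458838710/211 ≈ -8.7220e+10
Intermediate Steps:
p(R, d) = d - R + 2*d**2/(4 + R) (p(R, d) = (((2*d)/(4 + R))*d + d) - R = ((2*d/(4 + R))*d + d) - R = (2*d**2/(4 + R) + d) - R = (d + 2*d**2/(4 + R)) - R = d - R + 2*d**2/(4 + R))
((-23 + 213)*258 + 147759)*(-443188 + p(418, -403)) = ((-23 + 213)*258 + 147759)*(-443188 + (-1*418**2 - 4*418 + 2*(-403)**2 + 4*(-403) + 418*(-403))/(4 + 418)) = (190*258 + 147759)*(-443188 + (-1*174724 - 1672 + 2*162409 - 1612 - 168454)/422) = (49020 + 147759)*(-443188 + (-174724 - 1672 + 324818 - 1612 - 168454)/422) = 196779*(-443188 + (1/422)*(-21644)) = 196779*(-443188 - 10822/211) = 196779*(-93523490/211) = -18403458838710/211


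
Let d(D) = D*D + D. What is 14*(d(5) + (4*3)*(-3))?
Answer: -84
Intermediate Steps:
d(D) = D + D**2 (d(D) = D**2 + D = D + D**2)
14*(d(5) + (4*3)*(-3)) = 14*(5*(1 + 5) + (4*3)*(-3)) = 14*(5*6 + 12*(-3)) = 14*(30 - 36) = 14*(-6) = -84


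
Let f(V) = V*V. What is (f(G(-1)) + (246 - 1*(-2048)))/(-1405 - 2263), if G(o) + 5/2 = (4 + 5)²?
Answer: -33825/14672 ≈ -2.3054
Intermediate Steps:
G(o) = 157/2 (G(o) = -5/2 + (4 + 5)² = -5/2 + 9² = -5/2 + 81 = 157/2)
f(V) = V²
(f(G(-1)) + (246 - 1*(-2048)))/(-1405 - 2263) = ((157/2)² + (246 - 1*(-2048)))/(-1405 - 2263) = (24649/4 + (246 + 2048))/(-3668) = (24649/4 + 2294)*(-1/3668) = (33825/4)*(-1/3668) = -33825/14672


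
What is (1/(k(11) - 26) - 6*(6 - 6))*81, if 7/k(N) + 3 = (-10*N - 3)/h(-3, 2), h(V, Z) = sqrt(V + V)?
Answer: 81*(-3*sqrt(6) + 113*I)/(-2938*I + 85*sqrt(6)) ≈ -3.1141 + 0.018091*I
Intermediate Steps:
h(V, Z) = sqrt(2)*sqrt(V) (h(V, Z) = sqrt(2*V) = sqrt(2)*sqrt(V))
k(N) = 7/(-3 - I*sqrt(6)*(-3 - 10*N)/6) (k(N) = 7/(-3 + (-10*N - 3)/((sqrt(2)*sqrt(-3)))) = 7/(-3 + (-3 - 10*N)/((sqrt(2)*(I*sqrt(3))))) = 7/(-3 + (-3 - 10*N)/((I*sqrt(6)))) = 7/(-3 + (-3 - 10*N)*(-I*sqrt(6)/6)) = 7/(-3 - I*sqrt(6)*(-3 - 10*N)/6))
(1/(k(11) - 26) - 6*(6 - 6))*81 = (1/(-7*I*sqrt(6)/(3 + 10*11 + 3*I*sqrt(6)) - 26) - 6*(6 - 6))*81 = (1/(-7*I*sqrt(6)/(3 + 110 + 3*I*sqrt(6)) - 26) - 6*0)*81 = (1/(-7*I*sqrt(6)/(113 + 3*I*sqrt(6)) - 26) + 0)*81 = (1/(-26 - 7*I*sqrt(6)/(113 + 3*I*sqrt(6))) + 0)*81 = 81/(-26 - 7*I*sqrt(6)/(113 + 3*I*sqrt(6)))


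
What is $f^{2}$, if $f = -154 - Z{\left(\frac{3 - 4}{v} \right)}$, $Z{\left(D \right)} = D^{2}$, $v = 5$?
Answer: $\frac{14830201}{625} \approx 23728.0$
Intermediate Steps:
$f = - \frac{3851}{25}$ ($f = -154 - \left(\frac{3 - 4}{5}\right)^{2} = -154 - \left(\left(3 - 4\right) \frac{1}{5}\right)^{2} = -154 - \left(\left(-1\right) \frac{1}{5}\right)^{2} = -154 - \left(- \frac{1}{5}\right)^{2} = -154 - \frac{1}{25} = - \frac{3851}{25} \approx -154.04$)
$f^{2} = \left(- \frac{3851}{25}\right)^{2} = \frac{14830201}{625}$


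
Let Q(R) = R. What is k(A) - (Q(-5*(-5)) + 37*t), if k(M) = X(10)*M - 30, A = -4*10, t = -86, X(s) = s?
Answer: 2727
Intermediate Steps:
A = -40
k(M) = -30 + 10*M (k(M) = 10*M - 30 = -30 + 10*M)
k(A) - (Q(-5*(-5)) + 37*t) = (-30 + 10*(-40)) - (-5*(-5) + 37*(-86)) = (-30 - 400) - (25 - 3182) = -430 - 1*(-3157) = -430 + 3157 = 2727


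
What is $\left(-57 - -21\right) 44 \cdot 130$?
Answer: $-205920$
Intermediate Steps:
$\left(-57 - -21\right) 44 \cdot 130 = \left(-57 + 21\right) 44 \cdot 130 = \left(-36\right) 44 \cdot 130 = \left(-1584\right) 130 = -205920$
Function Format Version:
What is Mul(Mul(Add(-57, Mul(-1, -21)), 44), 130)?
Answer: -205920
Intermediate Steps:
Mul(Mul(Add(-57, Mul(-1, -21)), 44), 130) = Mul(Mul(Add(-57, 21), 44), 130) = Mul(Mul(-36, 44), 130) = Mul(-1584, 130) = -205920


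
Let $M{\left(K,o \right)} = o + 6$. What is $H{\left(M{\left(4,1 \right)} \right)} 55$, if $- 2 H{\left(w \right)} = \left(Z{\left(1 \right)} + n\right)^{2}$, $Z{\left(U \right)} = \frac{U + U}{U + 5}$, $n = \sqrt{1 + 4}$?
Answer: $- \frac{1265}{9} - \frac{55 \sqrt{5}}{3} \approx -181.55$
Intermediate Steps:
$n = \sqrt{5} \approx 2.2361$
$M{\left(K,o \right)} = 6 + o$
$Z{\left(U \right)} = \frac{2 U}{5 + U}$
$H{\left(w \right)} = - \frac{\left(\frac{1}{3} + \sqrt{5}\right)^{2}}{2}$ ($H{\left(w \right)} = - \frac{\left(2 \cdot 1 \frac{1}{5 + 1} + \sqrt{5}\right)^{2}}{2} = - \frac{\left(2 \cdot 1 \cdot \frac{1}{6} + \sqrt{5}\right)^{2}}{2} = - \frac{\left(\frac{1}{3} + \sqrt{5}\right)^{2}}{2}$)
$H{\left(M{\left(4,1 \right)} \right)} 55 = \left(- \frac{23}{9} - \frac{\sqrt{5}}{3}\right) 55 = - \frac{1265}{9} - \frac{55 \sqrt{5}}{3}$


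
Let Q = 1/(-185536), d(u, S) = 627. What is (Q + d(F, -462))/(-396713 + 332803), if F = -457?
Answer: -116331071/11857605760 ≈ -0.0098107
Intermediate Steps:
Q = -1/185536 ≈ -5.3898e-6
(Q + d(F, -462))/(-396713 + 332803) = (-1/185536 + 627)/(-396713 + 332803) = (116331071/185536)/(-63910) = (116331071/185536)*(-1/63910) = -116331071/11857605760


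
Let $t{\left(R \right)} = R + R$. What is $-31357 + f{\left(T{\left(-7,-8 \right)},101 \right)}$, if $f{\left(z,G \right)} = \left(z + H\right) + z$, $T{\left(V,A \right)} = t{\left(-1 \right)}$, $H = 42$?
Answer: $-31319$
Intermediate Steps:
$t{\left(R \right)} = 2 R$
$T{\left(V,A \right)} = -2$ ($T{\left(V,A \right)} = 2 \left(-1\right) = -2$)
$f{\left(z,G \right)} = 42 + 2 z$ ($f{\left(z,G \right)} = \left(z + 42\right) + z = \left(42 + z\right) + z = 42 + 2 z$)
$-31357 + f{\left(T{\left(-7,-8 \right)},101 \right)} = -31357 + \left(42 + 2 \left(-2\right)\right) = -31357 + \left(42 - 4\right) = -31357 + 38 = -31319$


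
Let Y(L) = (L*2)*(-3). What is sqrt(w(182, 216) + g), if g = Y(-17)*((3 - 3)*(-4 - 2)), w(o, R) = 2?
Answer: sqrt(2) ≈ 1.4142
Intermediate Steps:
Y(L) = -6*L (Y(L) = (2*L)*(-3) = -6*L)
g = 0 (g = (-6*(-17))*((3 - 3)*(-4 - 2)) = 102*(0*(-6)) = 102*0 = 0)
sqrt(w(182, 216) + g) = sqrt(2 + 0) = sqrt(2)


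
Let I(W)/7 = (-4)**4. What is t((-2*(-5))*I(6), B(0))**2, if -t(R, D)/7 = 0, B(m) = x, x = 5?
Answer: 0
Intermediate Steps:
I(W) = 1792 (I(W) = 7*(-4)**4 = 7*256 = 1792)
B(m) = 5
t(R, D) = 0 (t(R, D) = -7*0 = 0)
t((-2*(-5))*I(6), B(0))**2 = 0**2 = 0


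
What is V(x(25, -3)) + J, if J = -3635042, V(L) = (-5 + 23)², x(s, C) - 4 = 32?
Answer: -3634718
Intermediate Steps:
x(s, C) = 36 (x(s, C) = 4 + 32 = 36)
V(L) = 324 (V(L) = 18² = 324)
V(x(25, -3)) + J = 324 - 3635042 = -3634718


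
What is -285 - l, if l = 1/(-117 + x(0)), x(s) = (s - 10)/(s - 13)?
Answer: -430622/1511 ≈ -284.99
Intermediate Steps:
x(s) = (-10 + s)/(-13 + s)
l = -13/1511 (l = 1/(-117 + (-10 + 0)/(-13 + 0)) = 1/(-117 - 10/(-13)) = 1/(-117 - 1/13*(-10)) = 1/(-117 + 10/13) = 1/(-1511/13) = -13/1511 ≈ -0.0086036)
-285 - l = -285 - 1*(-13/1511) = -285 + 13/1511 = -430622/1511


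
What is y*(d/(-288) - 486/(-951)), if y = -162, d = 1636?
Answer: 1061901/1268 ≈ 837.46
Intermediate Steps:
y*(d/(-288) - 486/(-951)) = -162*(1636/(-288) - 486/(-951)) = -162*(1636*(-1/288) - 486*(-1/951)) = -162*(-409/72 + 162/317) = -162*(-117989/22824) = 1061901/1268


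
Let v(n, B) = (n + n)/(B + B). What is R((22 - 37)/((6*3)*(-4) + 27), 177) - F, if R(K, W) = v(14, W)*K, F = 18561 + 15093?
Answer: -17870260/531 ≈ -33654.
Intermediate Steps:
F = 33654
v(n, B) = n/B (v(n, B) = (2*n)/((2*B)) = (2*n)*(1/(2*B)) = n/B)
R(K, W) = 14*K/W (R(K, W) = (14/W)*K = 14*K/W)
R((22 - 37)/((6*3)*(-4) + 27), 177) - F = 14*((22 - 37)/((6*3)*(-4) + 27))/177 - 1*33654 = 14*(-15/(18*(-4) + 27))*(1/177) - 33654 = 14*(-15/(-72 + 27))*(1/177) - 33654 = 14*(-15/(-45))*(1/177) - 33654 = 14*(-15*(-1/45))*(1/177) - 33654 = 14*(1/3)*(1/177) - 33654 = 14/531 - 33654 = -17870260/531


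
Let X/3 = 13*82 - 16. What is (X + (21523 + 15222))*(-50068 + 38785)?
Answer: -450135285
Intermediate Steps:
X = 3150 (X = 3*(13*82 - 16) = 3*(1066 - 16) = 3*1050 = 3150)
(X + (21523 + 15222))*(-50068 + 38785) = (3150 + (21523 + 15222))*(-50068 + 38785) = (3150 + 36745)*(-11283) = 39895*(-11283) = -450135285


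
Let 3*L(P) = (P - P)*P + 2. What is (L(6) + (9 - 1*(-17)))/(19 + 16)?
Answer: 16/21 ≈ 0.76190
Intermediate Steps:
L(P) = ⅔ (L(P) = ((P - P)*P + 2)/3 = (0*P + 2)/3 = (0 + 2)/3 = (⅓)*2 = ⅔)
(L(6) + (9 - 1*(-17)))/(19 + 16) = (⅔ + (9 - 1*(-17)))/(19 + 16) = (⅔ + (9 + 17))/35 = (⅔ + 26)/35 = (1/35)*(80/3) = 16/21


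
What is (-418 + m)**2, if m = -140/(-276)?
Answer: 829843249/4761 ≈ 1.7430e+5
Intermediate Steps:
m = 35/69 (m = -140*(-1/276) = 35/69 ≈ 0.50725)
(-418 + m)**2 = (-418 + 35/69)**2 = (-28807/69)**2 = 829843249/4761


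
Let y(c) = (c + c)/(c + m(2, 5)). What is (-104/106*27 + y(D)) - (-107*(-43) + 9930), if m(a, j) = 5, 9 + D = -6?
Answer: -771388/53 ≈ -14554.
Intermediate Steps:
D = -15 (D = -9 - 6 = -15)
y(c) = 2*c/(5 + c) (y(c) = (c + c)/(c + 5) = (2*c)/(5 + c) = 2*c/(5 + c))
(-104/106*27 + y(D)) - (-107*(-43) + 9930) = (-104/106*27 + 2*(-15)/(5 - 15)) - (-107*(-43) + 9930) = (-104*1/106*27 + 2*(-15)/(-10)) - (4601 + 9930) = (-52/53*27 + 2*(-15)*(-⅒)) - 1*14531 = (-1404/53 + 3) - 14531 = -1245/53 - 14531 = -771388/53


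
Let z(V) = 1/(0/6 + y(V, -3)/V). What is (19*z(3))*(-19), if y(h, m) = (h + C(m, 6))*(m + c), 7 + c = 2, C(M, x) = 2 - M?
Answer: 1083/64 ≈ 16.922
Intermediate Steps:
c = -5 (c = -7 + 2 = -5)
y(h, m) = (-5 + m)*(2 + h - m) (y(h, m) = (h + (2 - m))*(m - 5) = (2 + h - m)*(-5 + m) = (-5 + m)*(2 + h - m))
z(V) = V/(-40 - 8*V) (z(V) = 1/(0/6 + (-10 - 1*(-3)² - 5*V + 7*(-3) + V*(-3))/V) = 1/(0*(⅙) + (-10 - 1*9 - 5*V - 21 - 3*V)/V) = 1/(0 + (-10 - 9 - 5*V - 21 - 3*V)/V) = 1/(0 + (-40 - 8*V)/V) = 1/((-40 - 8*V)/V) = V/(-40 - 8*V))
(19*z(3))*(-19) = (19*(-1*3/(40 + 8*3)))*(-19) = (19*(-1*3/(40 + 24)))*(-19) = (19*(-1*3/64))*(-19) = (19*(-1*3*1/64))*(-19) = (19*(-3/64))*(-19) = -57/64*(-19) = 1083/64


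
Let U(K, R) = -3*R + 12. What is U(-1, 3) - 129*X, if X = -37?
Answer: 4776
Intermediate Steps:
U(K, R) = 12 - 3*R
U(-1, 3) - 129*X = (12 - 3*3) - 129*(-37) = (12 - 9) + 4773 = 3 + 4773 = 4776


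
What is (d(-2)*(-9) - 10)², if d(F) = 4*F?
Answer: 3844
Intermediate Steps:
(d(-2)*(-9) - 10)² = ((4*(-2))*(-9) - 10)² = (-8*(-9) - 10)² = (72 - 10)² = 62² = 3844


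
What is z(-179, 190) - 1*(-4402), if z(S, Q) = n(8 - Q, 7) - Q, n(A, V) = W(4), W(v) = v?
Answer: 4216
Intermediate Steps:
n(A, V) = 4
z(S, Q) = 4 - Q
z(-179, 190) - 1*(-4402) = (4 - 1*190) - 1*(-4402) = (4 - 190) + 4402 = -186 + 4402 = 4216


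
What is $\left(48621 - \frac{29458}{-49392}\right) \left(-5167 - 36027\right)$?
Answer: $- \frac{24732031990165}{12348} \approx -2.0029 \cdot 10^{9}$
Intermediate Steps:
$\left(48621 - \frac{29458}{-49392}\right) \left(-5167 - 36027\right) = \left(48621 - - \frac{14729}{24696}\right) \left(-41194\right) = \left(48621 + \frac{14729}{24696}\right) \left(-41194\right) = \frac{1200758945}{24696} \left(-41194\right) = - \frac{24732031990165}{12348}$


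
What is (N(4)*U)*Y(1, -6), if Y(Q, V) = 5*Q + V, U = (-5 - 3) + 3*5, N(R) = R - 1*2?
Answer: -14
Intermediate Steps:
N(R) = -2 + R (N(R) = R - 2 = -2 + R)
U = 7 (U = -8 + 15 = 7)
Y(Q, V) = V + 5*Q
(N(4)*U)*Y(1, -6) = ((-2 + 4)*7)*(-6 + 5*1) = (2*7)*(-6 + 5) = 14*(-1) = -14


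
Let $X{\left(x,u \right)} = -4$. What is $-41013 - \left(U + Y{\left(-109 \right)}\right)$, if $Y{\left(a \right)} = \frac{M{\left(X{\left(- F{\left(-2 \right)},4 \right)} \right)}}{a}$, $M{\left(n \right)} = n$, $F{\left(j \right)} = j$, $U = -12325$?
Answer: $- \frac{3126996}{109} \approx -28688.0$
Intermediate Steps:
$Y{\left(a \right)} = - \frac{4}{a}$
$-41013 - \left(U + Y{\left(-109 \right)}\right) = -41013 - \left(-12325 - \frac{4}{-109}\right) = -41013 - \left(-12325 - - \frac{4}{109}\right) = -41013 - \left(-12325 + \frac{4}{109}\right) = -41013 - - \frac{1343421}{109} = -41013 + \frac{1343421}{109} = - \frac{3126996}{109}$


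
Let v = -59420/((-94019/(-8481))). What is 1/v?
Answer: -94019/503941020 ≈ -0.00018657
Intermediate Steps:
v = -503941020/94019 (v = -59420/((-94019*(-1/8481))) = -59420/94019/8481 = -59420*8481/94019 = -503941020/94019 ≈ -5360.0)
1/v = 1/(-503941020/94019) = -94019/503941020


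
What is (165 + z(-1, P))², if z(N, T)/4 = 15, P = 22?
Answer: 50625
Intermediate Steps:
z(N, T) = 60 (z(N, T) = 4*15 = 60)
(165 + z(-1, P))² = (165 + 60)² = 225² = 50625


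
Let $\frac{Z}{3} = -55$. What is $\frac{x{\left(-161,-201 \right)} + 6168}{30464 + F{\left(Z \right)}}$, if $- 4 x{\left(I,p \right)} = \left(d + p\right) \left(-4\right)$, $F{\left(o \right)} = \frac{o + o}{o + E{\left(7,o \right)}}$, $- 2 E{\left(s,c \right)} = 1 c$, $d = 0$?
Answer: $\frac{1989}{10156} \approx 0.19584$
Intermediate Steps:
$E{\left(s,c \right)} = - \frac{c}{2}$ ($E{\left(s,c \right)} = - \frac{1 c}{2} = - \frac{c}{2}$)
$Z = -165$ ($Z = 3 \left(-55\right) = -165$)
$F{\left(o \right)} = 4$ ($F{\left(o \right)} = \frac{o + o}{o - \frac{o}{2}} = \frac{2 o}{\frac{1}{2} o} = 2 o \frac{2}{o} = 4$)
$x{\left(I,p \right)} = p$ ($x{\left(I,p \right)} = - \frac{\left(0 + p\right) \left(-4\right)}{4} = - \frac{p \left(-4\right)}{4} = - \frac{\left(-4\right) p}{4} = p$)
$\frac{x{\left(-161,-201 \right)} + 6168}{30464 + F{\left(Z \right)}} = \frac{-201 + 6168}{30464 + 4} = \frac{5967}{30468} = 5967 \cdot \frac{1}{30468} = \frac{1989}{10156}$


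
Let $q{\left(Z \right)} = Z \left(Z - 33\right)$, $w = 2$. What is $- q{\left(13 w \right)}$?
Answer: $182$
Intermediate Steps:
$q{\left(Z \right)} = Z \left(-33 + Z\right)$
$- q{\left(13 w \right)} = - 13 \cdot 2 \left(-33 + 13 \cdot 2\right) = - 26 \left(-33 + 26\right) = - 26 \left(-7\right) = \left(-1\right) \left(-182\right) = 182$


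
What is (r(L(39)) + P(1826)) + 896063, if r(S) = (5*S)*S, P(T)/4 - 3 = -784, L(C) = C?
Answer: 900544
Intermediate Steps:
P(T) = -3124 (P(T) = 12 + 4*(-784) = 12 - 3136 = -3124)
r(S) = 5*S**2
(r(L(39)) + P(1826)) + 896063 = (5*39**2 - 3124) + 896063 = (5*1521 - 3124) + 896063 = (7605 - 3124) + 896063 = 4481 + 896063 = 900544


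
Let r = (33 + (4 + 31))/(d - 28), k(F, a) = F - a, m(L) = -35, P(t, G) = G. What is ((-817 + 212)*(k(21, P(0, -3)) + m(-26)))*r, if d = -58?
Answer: -226270/43 ≈ -5262.1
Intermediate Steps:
r = -34/43 (r = (33 + (4 + 31))/(-58 - 28) = (33 + 35)/(-86) = 68*(-1/86) = -34/43 ≈ -0.79070)
((-817 + 212)*(k(21, P(0, -3)) + m(-26)))*r = ((-817 + 212)*((21 - 1*(-3)) - 35))*(-34/43) = -605*((21 + 3) - 35)*(-34/43) = -605*(24 - 35)*(-34/43) = -605*(-11)*(-34/43) = 6655*(-34/43) = -226270/43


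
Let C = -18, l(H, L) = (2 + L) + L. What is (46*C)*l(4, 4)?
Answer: -8280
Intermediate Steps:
l(H, L) = 2 + 2*L
(46*C)*l(4, 4) = (46*(-18))*(2 + 2*4) = -828*(2 + 8) = -828*10 = -8280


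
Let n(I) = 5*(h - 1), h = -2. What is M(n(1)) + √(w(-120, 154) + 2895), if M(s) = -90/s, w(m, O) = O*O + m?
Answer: 6 + √26491 ≈ 168.76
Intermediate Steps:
n(I) = -15 (n(I) = 5*(-2 - 1) = 5*(-3) = -15)
w(m, O) = m + O² (w(m, O) = O² + m = m + O²)
M(n(1)) + √(w(-120, 154) + 2895) = -90/(-15) + √((-120 + 154²) + 2895) = -90*(-1/15) + √((-120 + 23716) + 2895) = 6 + √(23596 + 2895) = 6 + √26491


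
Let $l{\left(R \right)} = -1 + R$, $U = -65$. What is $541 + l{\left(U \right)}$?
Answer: $475$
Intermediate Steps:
$541 + l{\left(U \right)} = 541 - 66 = 475$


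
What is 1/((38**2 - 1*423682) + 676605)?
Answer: 1/254367 ≈ 3.9313e-6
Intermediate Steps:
1/((38**2 - 1*423682) + 676605) = 1/((1444 - 423682) + 676605) = 1/(-422238 + 676605) = 1/254367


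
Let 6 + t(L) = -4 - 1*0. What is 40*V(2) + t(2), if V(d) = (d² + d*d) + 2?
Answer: 390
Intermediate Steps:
V(d) = 2 + 2*d² (V(d) = (d² + d²) + 2 = 2*d² + 2 = 2 + 2*d²)
t(L) = -10 (t(L) = -6 + (-4 - 1*0) = -6 + (-4 + 0) = -6 - 4 = -10)
40*V(2) + t(2) = 40*(2 + 2*2²) - 10 = 40*(2 + 2*4) - 10 = 40*(2 + 8) - 10 = 40*10 - 10 = 400 - 10 = 390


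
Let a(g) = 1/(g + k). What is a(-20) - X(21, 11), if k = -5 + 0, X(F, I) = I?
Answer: -276/25 ≈ -11.040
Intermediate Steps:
k = -5
a(g) = 1/(-5 + g) (a(g) = 1/(g - 5) = 1/(-5 + g))
a(-20) - X(21, 11) = 1/(-5 - 20) - 1*11 = 1/(-25) - 11 = -1/25 - 11 = -276/25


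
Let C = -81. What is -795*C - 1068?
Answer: 63327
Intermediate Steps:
-795*C - 1068 = -795*(-81) - 1068 = 64395 - 1068 = 63327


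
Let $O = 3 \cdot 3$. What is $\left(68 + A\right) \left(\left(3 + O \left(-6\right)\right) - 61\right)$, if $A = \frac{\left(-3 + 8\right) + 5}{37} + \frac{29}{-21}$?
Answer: $- \frac{831568}{111} \approx -7491.6$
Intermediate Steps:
$O = 9$
$A = - \frac{863}{777}$ ($A = \left(5 + 5\right) \frac{1}{37} + 29 \left(- \frac{1}{21}\right) = 10 \cdot \frac{1}{37} - \frac{29}{21} = \frac{10}{37} - \frac{29}{21} = - \frac{863}{777} \approx -1.1107$)
$\left(68 + A\right) \left(\left(3 + O \left(-6\right)\right) - 61\right) = \left(68 - \frac{863}{777}\right) \left(\left(3 + 9 \left(-6\right)\right) - 61\right) = \frac{51973 \left(\left(3 - 54\right) - 61\right)}{777} = \frac{51973 \left(-51 - 61\right)}{777} = \frac{51973}{777} \left(-112\right) = - \frac{831568}{111}$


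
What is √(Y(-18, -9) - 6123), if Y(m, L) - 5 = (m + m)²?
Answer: I*√4822 ≈ 69.441*I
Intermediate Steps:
Y(m, L) = 5 + 4*m² (Y(m, L) = 5 + (m + m)² = 5 + (2*m)² = 5 + 4*m²)
√(Y(-18, -9) - 6123) = √((5 + 4*(-18)²) - 6123) = √((5 + 4*324) - 6123) = √((5 + 1296) - 6123) = √(1301 - 6123) = √(-4822) = I*√4822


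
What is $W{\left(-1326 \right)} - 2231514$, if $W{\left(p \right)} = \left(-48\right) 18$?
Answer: $-2232378$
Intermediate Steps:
$W{\left(p \right)} = -864$
$W{\left(-1326 \right)} - 2231514 = -864 - 2231514 = -2232378$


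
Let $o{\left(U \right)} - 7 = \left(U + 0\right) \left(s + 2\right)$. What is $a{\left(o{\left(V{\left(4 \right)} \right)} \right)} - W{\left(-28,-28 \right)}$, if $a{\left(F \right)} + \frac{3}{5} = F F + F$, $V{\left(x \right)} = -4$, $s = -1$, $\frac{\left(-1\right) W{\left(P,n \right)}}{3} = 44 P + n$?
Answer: $- \frac{18843}{5} \approx -3768.6$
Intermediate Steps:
$W{\left(P,n \right)} = - 132 P - 3 n$ ($W{\left(P,n \right)} = - 3 \left(44 P + n\right) = - 3 \left(n + 44 P\right) = - 132 P - 3 n$)
$o{\left(U \right)} = 7 + U$ ($o{\left(U \right)} = 7 + \left(U + 0\right) \left(-1 + 2\right) = 7 + U 1 = 7 + U$)
$a{\left(F \right)} = - \frac{3}{5} + F + F^{2}$ ($a{\left(F \right)} = - \frac{3}{5} + \left(F F + F\right) = - \frac{3}{5} + \left(F^{2} + F\right) = - \frac{3}{5} + \left(F + F^{2}\right) = - \frac{3}{5} + F + F^{2}$)
$a{\left(o{\left(V{\left(4 \right)} \right)} \right)} - W{\left(-28,-28 \right)} = \left(- \frac{3}{5} + \left(7 - 4\right) + \left(7 - 4\right)^{2}\right) - \left(\left(-132\right) \left(-28\right) - -84\right) = \left(- \frac{3}{5} + 3 + 3^{2}\right) - \left(3696 + 84\right) = \left(- \frac{3}{5} + 3 + 9\right) - 3780 = \frac{57}{5} - 3780 = - \frac{18843}{5}$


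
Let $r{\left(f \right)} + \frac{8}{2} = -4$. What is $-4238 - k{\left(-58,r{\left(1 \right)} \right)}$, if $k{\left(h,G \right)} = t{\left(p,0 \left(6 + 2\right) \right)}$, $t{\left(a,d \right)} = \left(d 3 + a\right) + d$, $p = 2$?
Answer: $-4240$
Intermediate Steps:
$r{\left(f \right)} = -8$ ($r{\left(f \right)} = -4 - 4 = -8$)
$t{\left(a,d \right)} = a + 4 d$ ($t{\left(a,d \right)} = \left(3 d + a\right) + d = \left(a + 3 d\right) + d = a + 4 d$)
$k{\left(h,G \right)} = 2$ ($k{\left(h,G \right)} = 2 + 4 \cdot 0 \left(6 + 2\right) = 2 + 4 \cdot 0 \cdot 8 = 2 + 4 \cdot 0 = 2 + 0 = 2$)
$-4238 - k{\left(-58,r{\left(1 \right)} \right)} = -4238 - 2 = -4240$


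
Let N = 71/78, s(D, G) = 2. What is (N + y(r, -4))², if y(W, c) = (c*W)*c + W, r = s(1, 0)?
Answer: 7414729/6084 ≈ 1218.7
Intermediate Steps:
r = 2
N = 71/78 (N = 71*(1/78) = 71/78 ≈ 0.91026)
y(W, c) = W + W*c² (y(W, c) = (W*c)*c + W = W*c² + W = W + W*c²)
(N + y(r, -4))² = (71/78 + 2*(1 + (-4)²))² = (71/78 + 2*(1 + 16))² = (71/78 + 2*17)² = (71/78 + 34)² = (2723/78)² = 7414729/6084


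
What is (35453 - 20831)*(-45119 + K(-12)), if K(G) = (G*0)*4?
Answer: -659730018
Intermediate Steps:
K(G) = 0 (K(G) = 0*4 = 0)
(35453 - 20831)*(-45119 + K(-12)) = (35453 - 20831)*(-45119 + 0) = 14622*(-45119) = -659730018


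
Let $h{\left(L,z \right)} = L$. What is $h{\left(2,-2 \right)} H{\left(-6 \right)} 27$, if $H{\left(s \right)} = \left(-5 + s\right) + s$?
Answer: $-918$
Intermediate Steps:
$H{\left(s \right)} = -5 + 2 s$
$h{\left(2,-2 \right)} H{\left(-6 \right)} 27 = 2 \left(-5 + 2 \left(-6\right)\right) 27 = 2 \left(-5 - 12\right) 27 = 2 \left(-17\right) 27 = \left(-34\right) 27 = -918$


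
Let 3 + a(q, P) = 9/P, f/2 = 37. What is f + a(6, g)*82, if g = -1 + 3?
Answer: 197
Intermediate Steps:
f = 74 (f = 2*37 = 74)
g = 2
a(q, P) = -3 + 9/P
f + a(6, g)*82 = 74 + (-3 + 9/2)*82 = 74 + (3/2)*82 = 74 + 123 = 197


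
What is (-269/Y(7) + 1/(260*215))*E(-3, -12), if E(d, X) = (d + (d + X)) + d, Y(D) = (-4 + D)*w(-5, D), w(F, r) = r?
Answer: 15037079/55900 ≈ 269.00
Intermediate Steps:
Y(D) = D*(-4 + D) (Y(D) = (-4 + D)*D = D*(-4 + D))
E(d, X) = X + 3*d (E(d, X) = (d + (X + d)) + d = (X + 2*d) + d = X + 3*d)
(-269/Y(7) + 1/(260*215))*E(-3, -12) = (-269*1/(7*(-4 + 7)) + 1/(260*215))*(-12 + 3*(-3)) = (-269/(7*3) + (1/260)*(1/215))*(-12 - 9) = (-269/21 + 1/55900)*(-21) = -15037079/1173900*(-21) = 15037079/55900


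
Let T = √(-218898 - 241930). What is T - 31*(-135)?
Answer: 4185 + 2*I*√115207 ≈ 4185.0 + 678.84*I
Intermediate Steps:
T = 2*I*√115207 (T = √(-460828) = 2*I*√115207 ≈ 678.84*I)
T - 31*(-135) = 2*I*√115207 - 31*(-135) = 2*I*√115207 - 1*(-4185) = 2*I*√115207 + 4185 = 4185 + 2*I*√115207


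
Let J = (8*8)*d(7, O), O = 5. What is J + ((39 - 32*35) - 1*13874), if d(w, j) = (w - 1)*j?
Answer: -13035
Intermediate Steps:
d(w, j) = j*(-1 + w) (d(w, j) = (-1 + w)*j = j*(-1 + w))
J = 1920 (J = (8*8)*(5*(-1 + 7)) = 64*(5*6) = 64*30 = 1920)
J + ((39 - 32*35) - 1*13874) = 1920 + ((39 - 32*35) - 1*13874) = 1920 + ((39 - 1120) - 13874) = 1920 + (-1081 - 13874) = 1920 - 14955 = -13035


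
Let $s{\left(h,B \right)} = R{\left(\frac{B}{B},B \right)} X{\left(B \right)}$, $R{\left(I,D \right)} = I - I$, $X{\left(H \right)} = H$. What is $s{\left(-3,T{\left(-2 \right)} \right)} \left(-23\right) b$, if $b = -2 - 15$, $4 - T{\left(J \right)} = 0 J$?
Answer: $0$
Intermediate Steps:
$T{\left(J \right)} = 4$ ($T{\left(J \right)} = 4 - 0 J = 4 - 0 = 4 + 0 = 4$)
$R{\left(I,D \right)} = 0$
$s{\left(h,B \right)} = 0$ ($s{\left(h,B \right)} = 0 B = 0$)
$b = -17$ ($b = -2 - 15 = -17$)
$s{\left(-3,T{\left(-2 \right)} \right)} \left(-23\right) b = 0 \left(-23\right) \left(-17\right) = 0 \left(-17\right) = 0$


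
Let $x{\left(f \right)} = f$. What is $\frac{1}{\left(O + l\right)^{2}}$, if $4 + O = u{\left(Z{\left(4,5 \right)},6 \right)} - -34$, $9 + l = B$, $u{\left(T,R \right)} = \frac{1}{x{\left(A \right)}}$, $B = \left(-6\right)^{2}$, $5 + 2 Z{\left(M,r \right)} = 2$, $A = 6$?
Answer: $\frac{36}{117649} \approx 0.00030599$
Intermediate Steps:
$Z{\left(M,r \right)} = - \frac{3}{2}$ ($Z{\left(M,r \right)} = - \frac{5}{2} + \frac{1}{2} \cdot 2 = - \frac{5}{2} + 1 = - \frac{3}{2}$)
$B = 36$
$u{\left(T,R \right)} = \frac{1}{6}$
$l = 27$ ($l = -9 + 36 = 27$)
$O = \frac{181}{6}$ ($O = -4 + \left(\frac{1}{6} - -34\right) = -4 + \left(\frac{1}{6} + 34\right) = -4 + \frac{205}{6} = \frac{181}{6} \approx 30.167$)
$\frac{1}{\left(O + l\right)^{2}} = \frac{1}{\left(\frac{181}{6} + 27\right)^{2}} = \frac{1}{\left(\frac{343}{6}\right)^{2}} = \frac{1}{\frac{117649}{36}} = \frac{36}{117649}$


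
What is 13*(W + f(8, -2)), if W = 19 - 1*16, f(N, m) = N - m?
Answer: 169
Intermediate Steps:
W = 3 (W = 19 - 16 = 3)
13*(W + f(8, -2)) = 13*(3 + (8 - 1*(-2))) = 13*(3 + (8 + 2)) = 13*(3 + 10) = 13*13 = 169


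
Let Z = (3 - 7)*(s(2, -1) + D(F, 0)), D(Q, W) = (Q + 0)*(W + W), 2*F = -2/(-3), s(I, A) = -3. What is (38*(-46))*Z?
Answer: -20976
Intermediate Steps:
F = ⅓ (F = (-2/(-3))/2 = (-2*(-⅓))/2 = (½)*(⅔) = ⅓ ≈ 0.33333)
D(Q, W) = 2*Q*W (D(Q, W) = Q*(2*W) = 2*Q*W)
Z = 12 (Z = (3 - 7)*(-3 + 2*(⅓)*0) = -4*(-3 + 0) = -4*(-3) = 12)
(38*(-46))*Z = (38*(-46))*12 = -1748*12 = -20976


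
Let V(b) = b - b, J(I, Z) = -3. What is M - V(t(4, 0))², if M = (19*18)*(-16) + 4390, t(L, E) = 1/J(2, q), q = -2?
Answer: -1082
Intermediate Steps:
t(L, E) = -⅓ (t(L, E) = 1/(-3) = -⅓)
V(b) = 0
M = -1082 (M = 342*(-16) + 4390 = -5472 + 4390 = -1082)
M - V(t(4, 0))² = -1082 - 1*0² = -1082 - 1*0 = -1082 + 0 = -1082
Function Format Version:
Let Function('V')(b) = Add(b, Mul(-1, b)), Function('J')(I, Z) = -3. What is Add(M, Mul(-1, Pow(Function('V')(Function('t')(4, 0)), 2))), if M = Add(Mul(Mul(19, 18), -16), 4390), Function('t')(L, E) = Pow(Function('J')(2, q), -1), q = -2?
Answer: -1082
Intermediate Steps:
Function('t')(L, E) = Rational(-1, 3) (Function('t')(L, E) = Pow(-3, -1) = Rational(-1, 3))
Function('V')(b) = 0
M = -1082 (M = Add(Mul(342, -16), 4390) = Add(-5472, 4390) = -1082)
Add(M, Mul(-1, Pow(Function('V')(Function('t')(4, 0)), 2))) = Add(-1082, Mul(-1, Pow(0, 2))) = Add(-1082, Mul(-1, 0)) = Add(-1082, 0) = -1082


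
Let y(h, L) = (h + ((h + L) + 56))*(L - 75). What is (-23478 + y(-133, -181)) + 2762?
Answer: 79380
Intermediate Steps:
y(h, L) = (-75 + L)*(56 + L + 2*h) (y(h, L) = (h + ((L + h) + 56))*(-75 + L) = (h + (56 + L + h))*(-75 + L) = (56 + L + 2*h)*(-75 + L) = (-75 + L)*(56 + L + 2*h))
(-23478 + y(-133, -181)) + 2762 = (-23478 + (-4200 + (-181)**2 - 150*(-133) - 19*(-181) + 2*(-181)*(-133))) + 2762 = (-23478 + (-4200 + 32761 + 19950 + 3439 + 48146)) + 2762 = (-23478 + 100096) + 2762 = 76618 + 2762 = 79380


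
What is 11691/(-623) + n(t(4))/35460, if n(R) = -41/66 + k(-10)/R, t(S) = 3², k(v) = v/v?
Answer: -82083509203/4374132840 ≈ -18.766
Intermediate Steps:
k(v) = 1
t(S) = 9
n(R) = -41/66 + 1/R
11691/(-623) + n(t(4))/35460 = 11691/(-623) + (-41/66 + 1/9)/35460 = 11691*(-1/623) + (-41/66 + ⅑)*(1/35460) = -11691/623 - 101/198*1/35460 = -11691/623 - 101/7021080 = -82083509203/4374132840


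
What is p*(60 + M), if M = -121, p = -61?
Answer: 3721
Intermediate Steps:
p*(60 + M) = -61*(60 - 121) = -61*(-61) = 3721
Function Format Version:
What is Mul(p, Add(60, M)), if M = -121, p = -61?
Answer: 3721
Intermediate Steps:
Mul(p, Add(60, M)) = Mul(-61, Add(60, -121)) = Mul(-61, -61) = 3721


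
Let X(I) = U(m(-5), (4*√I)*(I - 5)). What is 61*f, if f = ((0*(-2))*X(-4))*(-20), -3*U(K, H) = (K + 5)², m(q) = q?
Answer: 0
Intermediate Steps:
U(K, H) = -(5 + K)²/3 (U(K, H) = -(K + 5)²/3 = -(5 + K)²/3)
X(I) = 0 (X(I) = -(5 - 5)²/3 = -⅓*0² = -⅓*0 = 0)
f = 0 (f = ((0*(-2))*0)*(-20) = (0*0)*(-20) = 0*(-20) = 0)
61*f = 61*0 = 0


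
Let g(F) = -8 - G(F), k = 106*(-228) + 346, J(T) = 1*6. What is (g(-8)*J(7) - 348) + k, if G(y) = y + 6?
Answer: -24206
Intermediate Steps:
G(y) = 6 + y
J(T) = 6
k = -23822 (k = -24168 + 346 = -23822)
g(F) = -14 - F (g(F) = -8 - (6 + F) = -8 + (-6 - F) = -14 - F)
(g(-8)*J(7) - 348) + k = ((-14 - 1*(-8))*6 - 348) - 23822 = ((-14 + 8)*6 - 348) - 23822 = (-6*6 - 348) - 23822 = (-36 - 348) - 23822 = -384 - 23822 = -24206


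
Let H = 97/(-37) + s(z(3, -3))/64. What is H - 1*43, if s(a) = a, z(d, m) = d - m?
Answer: -53905/1184 ≈ -45.528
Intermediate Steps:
H = -2993/1184 (H = 97/(-37) + (3 - 1*(-3))/64 = 97*(-1/37) + (3 + 3)*(1/64) = -97/37 + 6*(1/64) = -97/37 + 3/32 = -2993/1184 ≈ -2.5279)
H - 1*43 = -2993/1184 - 1*43 = -2993/1184 - 43 = -53905/1184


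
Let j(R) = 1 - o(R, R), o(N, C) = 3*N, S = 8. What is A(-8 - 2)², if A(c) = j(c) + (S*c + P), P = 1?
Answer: 2304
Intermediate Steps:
j(R) = 1 - 3*R
A(c) = 2 + 5*c (A(c) = (1 - 3*c) + (8*c + 1) = (1 - 3*c) + (1 + 8*c) = 2 + 5*c)
A(-8 - 2)² = (2 + 5*(-8 - 2))² = (2 + 5*(-10))² = (2 - 50)² = (-48)² = 2304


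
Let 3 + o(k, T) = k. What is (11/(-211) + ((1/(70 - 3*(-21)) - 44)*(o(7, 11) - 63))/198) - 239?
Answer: -1255447861/5556474 ≈ -225.94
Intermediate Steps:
o(k, T) = -3 + k
(11/(-211) + ((1/(70 - 3*(-21)) - 44)*(o(7, 11) - 63))/198) - 239 = (11/(-211) + ((1/(70 - 3*(-21)) - 44)*((-3 + 7) - 63))/198) - 239 = (11*(-1/211) + ((1/(70 + 63) - 44)*(4 - 63))*(1/198)) - 239 = (-11/211 + ((1/133 - 44)*(-59))*(1/198)) - 239 = (-11/211 - 5851/133*(-59)*(1/198)) - 239 = (-11/211 + (345209/133)*(1/198)) - 239 = (-11/211 + 345209/26334) - 239 = 72549425/5556474 - 239 = -1255447861/5556474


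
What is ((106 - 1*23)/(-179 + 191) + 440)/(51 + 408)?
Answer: 5363/5508 ≈ 0.97367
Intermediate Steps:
((106 - 1*23)/(-179 + 191) + 440)/(51 + 408) = ((106 - 23)/12 + 440)/459 = (83*(1/12) + 440)*(1/459) = (83/12 + 440)*(1/459) = (5363/12)*(1/459) = 5363/5508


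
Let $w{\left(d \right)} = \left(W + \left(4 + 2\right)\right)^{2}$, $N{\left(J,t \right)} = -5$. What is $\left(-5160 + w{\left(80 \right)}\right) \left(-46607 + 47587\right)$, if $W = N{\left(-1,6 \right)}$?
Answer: $-5055820$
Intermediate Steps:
$W = -5$
$w{\left(d \right)} = 1$ ($w{\left(d \right)} = \left(-5 + \left(4 + 2\right)\right)^{2} = \left(-5 + 6\right)^{2} = 1^{2} = 1$)
$\left(-5160 + w{\left(80 \right)}\right) \left(-46607 + 47587\right) = \left(-5160 + 1\right) \left(-46607 + 47587\right) = \left(-5159\right) 980 = -5055820$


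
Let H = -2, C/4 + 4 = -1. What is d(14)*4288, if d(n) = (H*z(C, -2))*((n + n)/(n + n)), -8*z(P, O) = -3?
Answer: -3216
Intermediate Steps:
C = -20 (C = -16 + 4*(-1) = -16 - 4 = -20)
z(P, O) = 3/8 (z(P, O) = -⅛*(-3) = 3/8)
d(n) = -¾ (d(n) = (-2*3/8)*((n + n)/(n + n)) = -3*2*n/(4*(2*n)) = -3*2*n*1/(2*n)/4 = -¾*1 = -¾)
d(14)*4288 = -¾*4288 = -3216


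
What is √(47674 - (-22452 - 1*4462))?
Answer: 2*√18647 ≈ 273.11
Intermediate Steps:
√(47674 - (-22452 - 1*4462)) = √(47674 - (-22452 - 4462)) = √(47674 - 1*(-26914)) = √(47674 + 26914) = √74588 = 2*√18647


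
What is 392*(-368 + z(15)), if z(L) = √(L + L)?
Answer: -144256 + 392*√30 ≈ -1.4211e+5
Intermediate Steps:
z(L) = √2*√L (z(L) = √(2*L) = √2*√L)
392*(-368 + z(15)) = 392*(-368 + √2*√15) = 392*(-368 + √30) = -144256 + 392*√30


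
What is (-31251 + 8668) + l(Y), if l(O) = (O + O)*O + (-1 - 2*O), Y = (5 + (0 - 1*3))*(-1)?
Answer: -22572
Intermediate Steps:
Y = -2 (Y = (5 + (0 - 3))*(-1) = (5 - 3)*(-1) = 2*(-1) = -2)
l(O) = -1 - 2*O + 2*O**2 (l(O) = (2*O)*O + (-1 - 2*O) = 2*O**2 + (-1 - 2*O) = -1 - 2*O + 2*O**2)
(-31251 + 8668) + l(Y) = (-31251 + 8668) + (-1 - 2*(-2) + 2*(-2)**2) = -22583 + (-1 + 4 + 2*4) = -22583 + (-1 + 4 + 8) = -22583 + 11 = -22572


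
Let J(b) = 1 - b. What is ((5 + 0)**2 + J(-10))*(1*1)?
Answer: 36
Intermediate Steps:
((5 + 0)**2 + J(-10))*(1*1) = ((5 + 0)**2 + (1 - 1*(-10)))*(1*1) = (5**2 + (1 + 10))*1 = (25 + 11)*1 = 36*1 = 36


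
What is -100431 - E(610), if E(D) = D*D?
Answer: -472531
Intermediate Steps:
E(D) = D**2
-100431 - E(610) = -100431 - 1*610**2 = -100431 - 1*372100 = -100431 - 372100 = -472531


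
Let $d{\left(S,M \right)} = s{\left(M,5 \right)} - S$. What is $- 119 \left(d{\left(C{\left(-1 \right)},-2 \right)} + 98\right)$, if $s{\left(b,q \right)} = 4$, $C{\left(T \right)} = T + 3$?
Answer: $-11900$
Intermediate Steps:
$C{\left(T \right)} = 3 + T$
$d{\left(S,M \right)} = 4 - S$
$- 119 \left(d{\left(C{\left(-1 \right)},-2 \right)} + 98\right) = - 119 \left(\left(4 - \left(3 - 1\right)\right) + 98\right) = - 119 \left(\left(4 - 2\right) + 98\right) = - 119 \left(2 + 98\right) = \left(-119\right) 100 = -11900$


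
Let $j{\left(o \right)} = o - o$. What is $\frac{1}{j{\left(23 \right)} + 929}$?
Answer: $\frac{1}{929} \approx 0.0010764$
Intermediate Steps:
$j{\left(o \right)} = 0$
$\frac{1}{j{\left(23 \right)} + 929} = \frac{1}{0 + 929} = \frac{1}{929}$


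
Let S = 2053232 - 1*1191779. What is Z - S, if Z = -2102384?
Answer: -2963837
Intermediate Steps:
S = 861453 (S = 2053232 - 1191779 = 861453)
Z - S = -2102384 - 1*861453 = -2102384 - 861453 = -2963837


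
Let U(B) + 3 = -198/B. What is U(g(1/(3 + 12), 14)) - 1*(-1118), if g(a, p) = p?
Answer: 7706/7 ≈ 1100.9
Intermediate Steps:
U(B) = -3 - 198/B
U(g(1/(3 + 12), 14)) - 1*(-1118) = (-3 - 198/14) - 1*(-1118) = (-3 - 198*1/14) + 1118 = (-3 - 99/7) + 1118 = -120/7 + 1118 = 7706/7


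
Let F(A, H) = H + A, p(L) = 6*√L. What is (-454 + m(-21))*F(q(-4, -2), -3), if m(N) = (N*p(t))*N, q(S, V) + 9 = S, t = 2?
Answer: 7264 - 42336*√2 ≈ -52608.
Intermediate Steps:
q(S, V) = -9 + S
F(A, H) = A + H
m(N) = 6*√2*N² (m(N) = (N*(6*√2))*N = (6*N*√2)*N = 6*√2*N²)
(-454 + m(-21))*F(q(-4, -2), -3) = (-454 + 6*√2*(-21)²)*((-9 - 4) - 3) = (-454 + 6*√2*441)*(-13 - 3) = (-454 + 2646*√2)*(-16) = 7264 - 42336*√2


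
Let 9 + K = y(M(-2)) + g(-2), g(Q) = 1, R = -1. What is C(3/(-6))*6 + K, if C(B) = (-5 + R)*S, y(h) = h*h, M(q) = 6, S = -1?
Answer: 64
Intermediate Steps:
y(h) = h²
K = 28 (K = -9 + (6² + 1) = -9 + (36 + 1) = -9 + 37 = 28)
C(B) = 6 (C(B) = (-5 - 1)*(-1) = -6*(-1) = 6)
C(3/(-6))*6 + K = 6*6 + 28 = 36 + 28 = 64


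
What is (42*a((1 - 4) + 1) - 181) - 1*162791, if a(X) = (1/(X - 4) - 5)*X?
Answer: -162538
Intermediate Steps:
a(X) = X*(-5 + 1/(-4 + X)) (a(X) = (1/(-4 + X) - 5)*X = (-5 + 1/(-4 + X))*X = X*(-5 + 1/(-4 + X)))
(42*a((1 - 4) + 1) - 181) - 1*162791 = (42*(((1 - 4) + 1)*(21 - 5*((1 - 4) + 1))/(-4 + ((1 - 4) + 1))) - 181) - 1*162791 = (42*((-3 + 1)*(21 - 5*(-3 + 1))/(-4 + (-3 + 1))) - 181) - 162791 = (42*(-2*(21 - 5*(-2))/(-4 - 2)) - 181) - 162791 = (42*(-2*(21 + 10)/(-6)) - 181) - 162791 = (42*(-2*(-⅙)*31) - 181) - 162791 = (42*(31/3) - 181) - 162791 = (434 - 181) - 162791 = 253 - 162791 = -162538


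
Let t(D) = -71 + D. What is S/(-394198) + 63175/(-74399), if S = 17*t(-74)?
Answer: -24720065115/29327937002 ≈ -0.84288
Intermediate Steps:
S = -2465 (S = 17*(-71 - 74) = 17*(-145) = -2465)
S/(-394198) + 63175/(-74399) = -2465/(-394198) + 63175/(-74399) = -2465*(-1/394198) + 63175*(-1/74399) = 2465/394198 - 63175/74399 = -24720065115/29327937002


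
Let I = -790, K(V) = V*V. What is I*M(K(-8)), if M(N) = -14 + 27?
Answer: -10270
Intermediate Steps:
K(V) = V**2
M(N) = 13
I*M(K(-8)) = -790*13 = -10270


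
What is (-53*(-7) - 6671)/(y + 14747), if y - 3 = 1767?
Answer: -6300/16517 ≈ -0.38143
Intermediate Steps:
y = 1770 (y = 3 + 1767 = 1770)
(-53*(-7) - 6671)/(y + 14747) = (-53*(-7) - 6671)/(1770 + 14747) = (371 - 6671)/16517 = -6300*1/16517 = -6300/16517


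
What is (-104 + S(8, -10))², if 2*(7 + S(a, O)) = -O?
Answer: 11236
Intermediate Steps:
S(a, O) = -7 - O/2 (S(a, O) = -7 + (-O)/2 = -7 - O/2)
(-104 + S(8, -10))² = (-104 + (-7 - ½*(-10)))² = (-104 + (-7 + 5))² = (-104 - 2)² = (-106)² = 11236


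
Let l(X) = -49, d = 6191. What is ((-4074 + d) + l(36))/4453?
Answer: 2068/4453 ≈ 0.46441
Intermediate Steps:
((-4074 + d) + l(36))/4453 = ((-4074 + 6191) - 49)/4453 = (2117 - 49)*(1/4453) = 2068*(1/4453) = 2068/4453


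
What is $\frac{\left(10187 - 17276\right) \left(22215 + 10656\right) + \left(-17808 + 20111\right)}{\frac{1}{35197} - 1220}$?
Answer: $\frac{630893272504}{3303103} \approx 1.91 \cdot 10^{5}$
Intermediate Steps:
$\frac{\left(10187 - 17276\right) \left(22215 + 10656\right) + \left(-17808 + 20111\right)}{\frac{1}{35197} - 1220} = \frac{\left(-7089\right) 32871 + 2303}{\frac{1}{35197} - 1220} = \frac{-233022519 + 2303}{- \frac{42940339}{35197}} = \left(-233020216\right) \left(- \frac{35197}{42940339}\right) = \frac{630893272504}{3303103}$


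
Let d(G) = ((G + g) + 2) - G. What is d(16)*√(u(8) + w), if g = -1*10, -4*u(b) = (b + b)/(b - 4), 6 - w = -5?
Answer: -8*√10 ≈ -25.298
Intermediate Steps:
w = 11 (w = 6 - 1*(-5) = 6 + 5 = 11)
u(b) = -b/(2*(-4 + b)) (u(b) = -(b + b)/(4*(b - 4)) = -2*b/(4*(-4 + b)) = -b/(2*(-4 + b)))
g = -10
d(G) = -8 (d(G) = ((G - 10) + 2) - G = ((-10 + G) + 2) - G = (-8 + G) - G = -8)
d(16)*√(u(8) + w) = -8*√(-1*8/(-8 + 2*8) + 11) = -8*√(-1*8/(-8 + 16) + 11) = -8*√(-1*8/8 + 11) = -8*√(-1*8*⅛ + 11) = -8*√(-1 + 11) = -8*√10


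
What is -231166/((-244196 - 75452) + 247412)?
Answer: 115583/36118 ≈ 3.2001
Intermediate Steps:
-231166/((-244196 - 75452) + 247412) = -231166/(-319648 + 247412) = -231166/(-72236) = -231166*(-1/72236) = 115583/36118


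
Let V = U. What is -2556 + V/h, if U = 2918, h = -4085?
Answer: -10444178/4085 ≈ -2556.7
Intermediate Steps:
V = 2918
-2556 + V/h = -2556 + 2918/(-4085) = -2556 + 2918*(-1/4085) = -2556 - 2918/4085 = -10444178/4085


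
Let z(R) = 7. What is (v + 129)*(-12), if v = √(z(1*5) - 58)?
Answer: -1548 - 12*I*√51 ≈ -1548.0 - 85.697*I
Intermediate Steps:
v = I*√51 (v = √(7 - 58) = √(-51) = I*√51 ≈ 7.1414*I)
(v + 129)*(-12) = (I*√51 + 129)*(-12) = (129 + I*√51)*(-12) = -1548 - 12*I*√51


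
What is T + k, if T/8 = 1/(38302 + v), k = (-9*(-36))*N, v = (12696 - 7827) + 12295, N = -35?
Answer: -314492216/27733 ≈ -11340.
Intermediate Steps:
v = 17164 (v = 4869 + 12295 = 17164)
k = -11340 (k = -9*(-36)*(-35) = 324*(-35) = -11340)
T = 4/27733 (T = 8/(38302 + 17164) = 8/55466 = 8*(1/55466) = 4/27733 ≈ 0.00014423)
T + k = 4/27733 - 11340 = -314492216/27733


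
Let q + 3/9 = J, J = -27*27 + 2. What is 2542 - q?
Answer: 9808/3 ≈ 3269.3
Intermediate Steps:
J = -727 (J = -729 + 2 = -727)
q = -2182/3 (q = -1/3 - 727 = -2182/3 ≈ -727.33)
2542 - q = 2542 - 1*(-2182/3) = 2542 + 2182/3 = 9808/3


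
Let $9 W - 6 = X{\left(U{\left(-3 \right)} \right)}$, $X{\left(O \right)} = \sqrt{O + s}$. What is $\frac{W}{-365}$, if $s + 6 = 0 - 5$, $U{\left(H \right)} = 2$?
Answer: $- \frac{2}{1095} - \frac{i}{1095} \approx -0.0018265 - 0.00091324 i$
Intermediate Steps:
$s = -11$ ($s = -6 + \left(0 - 5\right) = -6 - 5 = -11$)
$X{\left(O \right)} = \sqrt{-11 + O}$ ($X{\left(O \right)} = \sqrt{O - 11} = \sqrt{-11 + O}$)
$W = \frac{2}{3} + \frac{i}{3}$ ($W = \frac{2}{3} + \frac{\sqrt{-11 + 2}}{9} = \frac{2}{3} + \frac{\sqrt{-9}}{9} = \frac{2}{3} + \frac{3 i}{9} = \frac{2}{3} + \frac{i}{3} \approx 0.66667 + 0.33333 i$)
$\frac{W}{-365} = \frac{\frac{2}{3} + \frac{i}{3}}{-365} = \left(\frac{2}{3} + \frac{i}{3}\right) \left(- \frac{1}{365}\right) = - \frac{2}{1095} - \frac{i}{1095}$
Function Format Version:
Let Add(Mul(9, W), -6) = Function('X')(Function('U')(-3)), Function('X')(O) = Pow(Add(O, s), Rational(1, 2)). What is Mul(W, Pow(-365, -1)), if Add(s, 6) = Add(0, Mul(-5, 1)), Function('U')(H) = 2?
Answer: Add(Rational(-2, 1095), Mul(Rational(-1, 1095), I)) ≈ Add(-0.0018265, Mul(-0.00091324, I))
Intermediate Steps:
s = -11 (s = Add(-6, Add(0, Mul(-5, 1))) = Add(-6, Add(0, -5)) = Add(-6, -5) = -11)
Function('X')(O) = Pow(Add(-11, O), Rational(1, 2)) (Function('X')(O) = Pow(Add(O, -11), Rational(1, 2)) = Pow(Add(-11, O), Rational(1, 2)))
W = Add(Rational(2, 3), Mul(Rational(1, 3), I)) (W = Add(Rational(2, 3), Mul(Rational(1, 9), Pow(Add(-11, 2), Rational(1, 2)))) = Add(Rational(2, 3), Mul(Rational(1, 9), Pow(-9, Rational(1, 2)))) = Add(Rational(2, 3), Mul(Rational(1, 9), Mul(3, I))) = Add(Rational(2, 3), Mul(Rational(1, 3), I)) ≈ Add(0.66667, Mul(0.33333, I)))
Mul(W, Pow(-365, -1)) = Mul(Add(Rational(2, 3), Mul(Rational(1, 3), I)), Pow(-365, -1)) = Mul(Add(Rational(2, 3), Mul(Rational(1, 3), I)), Rational(-1, 365)) = Add(Rational(-2, 1095), Mul(Rational(-1, 1095), I))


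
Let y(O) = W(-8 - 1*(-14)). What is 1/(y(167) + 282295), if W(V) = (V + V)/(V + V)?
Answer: 1/282296 ≈ 3.5424e-6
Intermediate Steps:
W(V) = 1 (W(V) = (2*V)/((2*V)) = (2*V)*(1/(2*V)) = 1)
y(O) = 1
1/(y(167) + 282295) = 1/(1 + 282295) = 1/282296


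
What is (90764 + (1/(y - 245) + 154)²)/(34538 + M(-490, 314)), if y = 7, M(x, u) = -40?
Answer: 6484531817/1954104712 ≈ 3.3184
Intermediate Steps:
(90764 + (1/(y - 245) + 154)²)/(34538 + M(-490, 314)) = (90764 + (1/(7 - 245) + 154)²)/(34538 - 40) = (90764 + (1/(-238) + 154)²)/34498 = (90764 + (-1/238 + 154)²)*(1/34498) = (90764 + (36651/238)²)*(1/34498) = (90764 + 1343295801/56644)*(1/34498) = (6484531817/56644)*(1/34498) = 6484531817/1954104712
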